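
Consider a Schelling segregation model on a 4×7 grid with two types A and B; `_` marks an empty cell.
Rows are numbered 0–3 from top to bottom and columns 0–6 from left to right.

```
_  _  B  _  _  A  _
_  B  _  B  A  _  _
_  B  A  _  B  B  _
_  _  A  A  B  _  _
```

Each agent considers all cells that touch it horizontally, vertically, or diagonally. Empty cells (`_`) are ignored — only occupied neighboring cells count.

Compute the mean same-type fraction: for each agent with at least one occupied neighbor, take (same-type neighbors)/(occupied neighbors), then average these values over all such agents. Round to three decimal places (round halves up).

Row 0: (0,2)B 2/2 · (0,5)A 1/1
Row 1: (1,1)B 2/3 · (1,3)B 2/4 · (1,4)A 1/4
Row 2: (2,1)B 1/3 · (2,2)A 2/5 · (2,4)B 3/5 · (2,5)B 2/3
Row 3: (3,2)A 2/3 · (3,3)A 2/4 · (3,4)B 2/3
Sum over 12 agents: 2/2 + 1/1 + 2/3 + 2/4 + 1/4 + 1/3 + 2/5 + 3/5 + 2/3 + 2/3 + 2/4 + 2/3 = 29/4; mean = 29/4 ÷ 12 = 29/48 = 0.604166… → 0.604.

0.604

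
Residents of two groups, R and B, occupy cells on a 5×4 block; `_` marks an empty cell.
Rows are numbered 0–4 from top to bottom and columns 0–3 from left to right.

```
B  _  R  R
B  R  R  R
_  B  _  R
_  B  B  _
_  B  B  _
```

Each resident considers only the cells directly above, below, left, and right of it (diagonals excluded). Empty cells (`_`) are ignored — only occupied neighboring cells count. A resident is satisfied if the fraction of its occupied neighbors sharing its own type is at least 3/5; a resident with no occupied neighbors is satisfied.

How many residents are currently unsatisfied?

3

Row 0: (0,0)B 1/1 ✓ · (0,2)R 2/2 ✓ · (0,3)R 2/2 ✓
Row 1: (1,0)B 1/2 ✗ · (1,1)R 1/3 ✗ · (1,2)R 3/3 ✓ · (1,3)R 3/3 ✓
Row 2: (2,1)B 1/2 ✗ · (2,3)R 1/1 ✓
Row 3: (3,1)B 3/3 ✓ · (3,2)B 2/2 ✓
Row 4: (4,1)B 2/2 ✓ · (4,2)B 2/2 ✓
Unsatisfied: (1,0), (1,1), (2,1) — 3 in total.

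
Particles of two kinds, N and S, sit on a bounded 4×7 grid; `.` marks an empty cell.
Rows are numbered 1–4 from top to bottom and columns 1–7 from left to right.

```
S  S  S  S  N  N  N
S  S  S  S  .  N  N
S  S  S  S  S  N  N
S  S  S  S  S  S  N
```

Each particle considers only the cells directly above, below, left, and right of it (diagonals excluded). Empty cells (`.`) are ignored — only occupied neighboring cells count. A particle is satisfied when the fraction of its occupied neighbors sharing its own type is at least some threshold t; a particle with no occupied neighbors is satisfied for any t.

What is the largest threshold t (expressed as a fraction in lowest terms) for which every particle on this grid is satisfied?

Row 1: (1,1)S 2/2 · (1,2)S 3/3 · (1,3)S 3/3 · (1,4)S 2/3 · (1,5)N 1/2 · (1,6)N 3/3 · (1,7)N 2/2
Row 2: (2,1)S 3/3 · (2,2)S 4/4 · (2,3)S 4/4 · (2,4)S 3/3 · (2,6)N 3/3 · (2,7)N 3/3
Row 3: (3,1)S 3/3 · (3,2)S 4/4 · (3,3)S 4/4 · (3,4)S 4/4 · (3,5)S 2/3 · (3,6)N 2/4 · (3,7)N 3/3
Row 4: (4,1)S 2/2 · (4,2)S 3/3 · (4,3)S 3/3 · (4,4)S 3/3 · (4,5)S 3/3 · (4,6)S 1/3 · (4,7)N 1/2
The smallest same-type fraction is 1/3 at (4,6), which reduces to 1/3. Any threshold above that leaves this particle unsatisfied.

1/3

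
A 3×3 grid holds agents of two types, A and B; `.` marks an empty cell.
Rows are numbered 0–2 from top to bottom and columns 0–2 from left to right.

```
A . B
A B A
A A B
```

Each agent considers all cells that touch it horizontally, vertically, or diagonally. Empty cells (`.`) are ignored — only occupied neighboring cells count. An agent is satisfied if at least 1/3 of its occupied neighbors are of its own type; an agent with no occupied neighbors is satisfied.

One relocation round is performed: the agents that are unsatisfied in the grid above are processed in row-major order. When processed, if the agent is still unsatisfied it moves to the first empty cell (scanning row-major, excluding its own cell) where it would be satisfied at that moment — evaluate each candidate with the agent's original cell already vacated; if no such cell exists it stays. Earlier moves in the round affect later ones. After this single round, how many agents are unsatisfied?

Initially unsatisfied (in order): (1,1), (1,2).
  (1,1): no empty cell satisfies it; stays.
  (1,2) → (0,1).
Resulting grid:
A A B
A B .
A A B
Unsatisfied now: (1,1).

1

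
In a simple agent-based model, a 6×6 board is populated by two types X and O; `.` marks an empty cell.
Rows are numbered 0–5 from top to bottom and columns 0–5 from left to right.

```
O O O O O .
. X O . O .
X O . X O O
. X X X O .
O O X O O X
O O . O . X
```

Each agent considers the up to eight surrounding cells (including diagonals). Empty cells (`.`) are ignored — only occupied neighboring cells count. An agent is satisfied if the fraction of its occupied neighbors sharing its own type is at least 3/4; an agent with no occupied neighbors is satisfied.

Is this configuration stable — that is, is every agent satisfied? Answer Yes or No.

Row 0: (0,0)O 1/2 ✗ · (0,1)O 3/4 ✓ · (0,2)O 3/4 ✓ · (0,3)O 4/4 ✓ · (0,4)O 2/2 ✓
Row 1: (1,1)X 1/6 ✗ · (1,2)O 4/6 ✗ · (1,4)O 4/5 ✓
Row 2: (2,0)X 2/3 ✗ · (2,1)O 1/5 ✗ · (2,3)X 2/6 ✗ · (2,4)O 3/5 ✗ · (2,5)O 3/3 ✓
Row 3: (3,1)X 3/6 ✗ · (3,2)X 4/7 ✗ · (3,3)X 3/7 ✗ · (3,4)O 4/7 ✗
Row 4: (4,0)O 3/4 ✓ · (4,1)O 3/6 ✗ · (4,2)X 3/7 ✗ · (4,3)O 3/6 ✗ · (4,4)O 3/6 ✗ · (4,5)X 1/3 ✗
Row 5: (5,0)O 3/3 ✓ · (5,1)O 3/4 ✓ · (5,3)O 2/3 ✗ · (5,5)X 1/2 ✗
For instance (0,0) has only 1/2 same-type neighbors, below 3/4.

No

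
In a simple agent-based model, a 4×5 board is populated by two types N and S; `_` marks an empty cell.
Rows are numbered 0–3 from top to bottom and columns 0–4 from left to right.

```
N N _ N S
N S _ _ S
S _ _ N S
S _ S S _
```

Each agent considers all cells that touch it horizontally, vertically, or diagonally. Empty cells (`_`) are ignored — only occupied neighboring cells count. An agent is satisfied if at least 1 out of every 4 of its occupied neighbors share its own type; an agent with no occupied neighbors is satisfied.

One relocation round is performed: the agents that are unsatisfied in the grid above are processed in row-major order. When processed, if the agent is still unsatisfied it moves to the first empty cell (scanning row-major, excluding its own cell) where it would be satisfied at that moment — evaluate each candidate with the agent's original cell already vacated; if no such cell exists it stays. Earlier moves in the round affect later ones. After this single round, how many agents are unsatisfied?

Initially unsatisfied (in order): (0,3), (2,3).
  (0,3) → (0,2).
  (2,3) → (0,3).
Resulting grid:
N N N N S
N S _ _ S
S _ _ _ S
S _ S S _
Unsatisfied now: (1,1).

1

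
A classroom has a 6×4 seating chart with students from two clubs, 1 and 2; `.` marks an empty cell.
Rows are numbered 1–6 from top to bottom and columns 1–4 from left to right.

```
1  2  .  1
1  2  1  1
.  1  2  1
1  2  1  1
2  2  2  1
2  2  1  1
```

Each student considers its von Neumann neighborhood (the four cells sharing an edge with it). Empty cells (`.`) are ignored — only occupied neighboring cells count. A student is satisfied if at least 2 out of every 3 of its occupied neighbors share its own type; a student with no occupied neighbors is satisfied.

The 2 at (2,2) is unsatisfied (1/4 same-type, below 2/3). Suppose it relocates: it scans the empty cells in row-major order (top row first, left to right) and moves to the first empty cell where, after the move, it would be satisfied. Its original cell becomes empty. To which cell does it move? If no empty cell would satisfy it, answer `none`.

none

Vacating (2,2). Empty cells in order:
  (1,3): 1/3 same-type → still unsatisfied.
  (3,1): 0/3 same-type → still unsatisfied.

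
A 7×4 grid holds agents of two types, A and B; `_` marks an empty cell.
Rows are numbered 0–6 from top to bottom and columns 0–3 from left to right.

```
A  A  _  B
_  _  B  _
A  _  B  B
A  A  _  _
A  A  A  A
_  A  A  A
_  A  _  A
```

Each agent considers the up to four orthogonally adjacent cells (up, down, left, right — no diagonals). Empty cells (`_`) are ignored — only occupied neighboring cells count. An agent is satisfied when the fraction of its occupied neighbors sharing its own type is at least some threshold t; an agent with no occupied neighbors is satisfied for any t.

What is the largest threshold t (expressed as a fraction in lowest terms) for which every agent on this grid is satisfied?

1/1

(0,0)A 1/1
(0,1)A 1/1
(0,3)B — no occupied neighbors
(1,2)B 1/1
(2,0)A 1/1
(2,2)B 2/2
(2,3)B 1/1
(3,0)A 3/3
(3,1)A 2/2
(4,0)A 2/2
(4,1)A 4/4
(4,2)A 3/3
(4,3)A 2/2
(5,1)A 3/3
(5,2)A 3/3
(5,3)A 3/3
(6,1)A 1/1
(6,3)A 1/1
The smallest same-type fraction is 1/1 at (0,0), which reduces to 1/1. Any threshold above that leaves this agent unsatisfied.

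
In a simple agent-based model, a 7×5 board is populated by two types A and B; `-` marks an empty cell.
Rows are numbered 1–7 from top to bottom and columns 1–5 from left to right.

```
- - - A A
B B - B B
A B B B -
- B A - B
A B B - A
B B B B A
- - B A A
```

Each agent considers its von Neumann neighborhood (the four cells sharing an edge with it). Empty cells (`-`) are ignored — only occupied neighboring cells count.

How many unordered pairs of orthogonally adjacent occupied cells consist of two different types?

Scan each occupied cell's neighbors to the right and below so each pair is counted once.
From row 1: 2 unlike of 3 pairs (running 2/3).
From row 2: 1 unlike of 5 pairs (running 3/8).
From row 3: 2 unlike of 5 pairs (running 5/13).
From row 4: 3 unlike of 4 pairs (running 8/17).
From row 5: 2 unlike of 6 pairs (running 10/23).
From row 6: 2 unlike of 7 pairs (running 12/30).
From row 7: 1 unlike of 2 pairs (running 13/32).
Total adjacent occupied pairs: 32; unlike-type pairs: 13.

13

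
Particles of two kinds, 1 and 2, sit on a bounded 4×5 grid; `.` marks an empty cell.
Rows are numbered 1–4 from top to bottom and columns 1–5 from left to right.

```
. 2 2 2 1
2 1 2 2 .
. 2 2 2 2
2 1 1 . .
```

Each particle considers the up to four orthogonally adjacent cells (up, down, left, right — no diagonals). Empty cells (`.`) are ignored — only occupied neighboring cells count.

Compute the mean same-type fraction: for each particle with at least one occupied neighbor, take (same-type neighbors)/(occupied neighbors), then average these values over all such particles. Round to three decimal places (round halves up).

0.522

(1,2)2 1/2
(1,3)2 3/3
(1,4)2 2/3
(1,5)1 0/1
(2,1)2 0/1
(2,2)1 0/4
(2,3)2 3/4
(2,4)2 3/3
(3,2)2 1/3
(3,3)2 3/4
(3,4)2 3/3
(3,5)2 1/1
(4,1)2 0/1
(4,2)1 1/3
(4,3)1 1/2
Sum over 15 particles: 1/2 + 3/3 + 2/3 + 0/1 + 0/1 + 0/4 + 3/4 + 3/3 + 1/3 + 3/4 + 3/3 + 1/1 + 0/1 + 1/3 + 1/2 = 47/6; mean = 47/6 ÷ 15 = 47/90 = 0.522222… → 0.522.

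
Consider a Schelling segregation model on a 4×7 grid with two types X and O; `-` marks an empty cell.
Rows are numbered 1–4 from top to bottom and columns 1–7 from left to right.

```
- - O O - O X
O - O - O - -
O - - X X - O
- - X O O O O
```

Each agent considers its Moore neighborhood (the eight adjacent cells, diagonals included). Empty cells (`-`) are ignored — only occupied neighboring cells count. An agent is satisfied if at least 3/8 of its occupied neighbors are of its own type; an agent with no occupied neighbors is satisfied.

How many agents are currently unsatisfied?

(1,3)O 2/2 ✓
(1,4)O 3/3 ✓
(1,6)O 1/2 ✓
(1,7)X 0/1 ✗
(2,1)O 1/1 ✓
(2,3)O 2/3 ✓
(2,5)O 2/4 ✓
(3,1)O 1/1 ✓
(3,4)X 2/6 ✗
(3,5)X 1/5 ✗
(3,7)O 2/2 ✓
(4,3)X 1/2 ✓
(4,4)O 1/4 ✗
(4,5)O 2/4 ✓
(4,6)O 3/4 ✓
(4,7)O 2/2 ✓
Unsatisfied: (1,7), (3,4), (3,5), (4,4) — 4 in total.

4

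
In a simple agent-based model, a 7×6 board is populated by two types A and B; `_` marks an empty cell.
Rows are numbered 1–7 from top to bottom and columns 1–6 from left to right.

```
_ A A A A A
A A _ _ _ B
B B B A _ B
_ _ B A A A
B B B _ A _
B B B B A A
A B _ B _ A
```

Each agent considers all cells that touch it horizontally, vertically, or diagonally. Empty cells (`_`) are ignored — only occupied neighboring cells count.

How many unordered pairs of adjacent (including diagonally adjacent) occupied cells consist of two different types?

20

Scan each occupied cell's neighbors to the right and below (and the two forward diagonals) so each pair is counted once.
Row 1: A(1,2)–A(1,3)= A(1,2)–A(2,2)= A(1,2)–A(2,1)= A(1,3)–A(1,4)= A(1,3)–A(2,2)= A(1,4)–A(1,5)= A(1,5)–A(1,6)= A(1,5)–B(2,6)≠ A(1,6)–B(2,6)≠  → 2/9 unlike.
Row 2: A(2,1)–A(2,2)= A(2,1)–B(3,1)≠ A(2,1)–B(3,2)≠ A(2,2)–B(3,2)≠ A(2,2)–B(3,3)≠ A(2,2)–B(3,1)≠ B(2,6)–B(3,6)=  → 5/7 unlike.
Row 3: B(3,1)–B(3,2)= B(3,2)–B(3,3)= B(3,2)–B(4,3)= B(3,3)–A(3,4)≠ B(3,3)–B(4,3)= B(3,3)–A(4,4)≠ A(3,4)–A(4,4)= A(3,4)–A(4,5)= A(3,4)–B(4,3)≠ B(3,6)–A(4,6)≠ B(3,6)–A(4,5)≠  → 5/11 unlike.
Row 4: B(4,3)–A(4,4)≠ B(4,3)–B(5,3)= B(4,3)–B(5,2)= A(4,4)–A(4,5)= A(4,4)–A(5,5)= A(4,4)–B(5,3)≠ A(4,5)–A(4,6)= A(4,5)–A(5,5)= A(4,6)–A(5,5)=  → 2/9 unlike.
Row 5: B(5,1)–B(5,2)= B(5,1)–B(6,1)= B(5,1)–B(6,2)= B(5,2)–B(5,3)= B(5,2)–B(6,2)= B(5,2)–B(6,3)= B(5,2)–B(6,1)= B(5,3)–B(6,3)= B(5,3)–B(6,4)= B(5,3)–B(6,2)= A(5,5)–A(6,5)= A(5,5)–A(6,6)= A(5,5)–B(6,4)≠  → 1/13 unlike.
Row 6: B(6,1)–B(6,2)= B(6,1)–A(7,1)≠ B(6,1)–B(7,2)= B(6,2)–B(6,3)= B(6,2)–B(7,2)= B(6,2)–A(7,1)≠ B(6,3)–B(6,4)= B(6,3)–B(7,4)= B(6,3)–B(7,2)= B(6,4)–A(6,5)≠ B(6,4)–B(7,4)= A(6,5)–A(6,6)= A(6,5)–A(7,6)= A(6,5)–B(7,4)≠ A(6,6)–A(7,6)=  → 4/15 unlike.
Row 7: A(7,1)–B(7,2)≠  → 1/1 unlike.
Total adjacent occupied pairs: 65; unlike-type pairs: 20.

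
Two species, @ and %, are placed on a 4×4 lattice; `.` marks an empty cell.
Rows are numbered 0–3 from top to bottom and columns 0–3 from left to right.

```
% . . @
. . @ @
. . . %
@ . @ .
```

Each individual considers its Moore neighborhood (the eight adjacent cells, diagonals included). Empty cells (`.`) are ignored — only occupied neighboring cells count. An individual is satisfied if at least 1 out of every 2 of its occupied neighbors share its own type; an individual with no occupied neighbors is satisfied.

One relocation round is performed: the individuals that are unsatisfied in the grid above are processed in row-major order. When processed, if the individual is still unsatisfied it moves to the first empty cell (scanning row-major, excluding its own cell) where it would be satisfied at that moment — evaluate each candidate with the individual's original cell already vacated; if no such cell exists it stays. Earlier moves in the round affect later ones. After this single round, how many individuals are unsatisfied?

Initially unsatisfied (in order): (2,3), (3,2).
  (2,3) → (0,1).
  (3,2): now satisfied by earlier moves; stays.
Resulting grid:
% % . @
. . @ @
. . . .
@ . @ .
All satisfied now.

0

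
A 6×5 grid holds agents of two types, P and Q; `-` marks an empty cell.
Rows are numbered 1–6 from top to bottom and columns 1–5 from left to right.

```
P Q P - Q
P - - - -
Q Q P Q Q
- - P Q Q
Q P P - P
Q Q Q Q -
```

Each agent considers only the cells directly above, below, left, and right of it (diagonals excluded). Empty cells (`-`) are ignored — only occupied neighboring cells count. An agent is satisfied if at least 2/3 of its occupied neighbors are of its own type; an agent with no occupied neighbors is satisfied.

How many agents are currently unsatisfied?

10

Row 1: (1,1)P 1/2 not · (1,2)Q 0/2 not · (1,3)P 0/1 not · (1,5)Q 0/0 satisfied
Row 2: (2,1)P 1/2 not
Row 3: (3,1)Q 1/2 not · (3,2)Q 1/2 not · (3,3)P 1/3 not · (3,4)Q 2/3 satisfied · (3,5)Q 2/2 satisfied
Row 4: (4,3)P 2/3 satisfied · (4,4)Q 2/3 satisfied · (4,5)Q 2/3 satisfied
Row 5: (5,1)Q 1/2 not · (5,2)P 1/3 not · (5,3)P 2/3 satisfied · (5,5)P 0/1 not
Row 6: (6,1)Q 2/2 satisfied · (6,2)Q 2/3 satisfied · (6,3)Q 2/3 satisfied · (6,4)Q 1/1 satisfied
Unsatisfied: (1,1), (1,2), (1,3), (2,1), (3,1), (3,2), (3,3), (5,1), (5,2), (5,5) — 10 in total.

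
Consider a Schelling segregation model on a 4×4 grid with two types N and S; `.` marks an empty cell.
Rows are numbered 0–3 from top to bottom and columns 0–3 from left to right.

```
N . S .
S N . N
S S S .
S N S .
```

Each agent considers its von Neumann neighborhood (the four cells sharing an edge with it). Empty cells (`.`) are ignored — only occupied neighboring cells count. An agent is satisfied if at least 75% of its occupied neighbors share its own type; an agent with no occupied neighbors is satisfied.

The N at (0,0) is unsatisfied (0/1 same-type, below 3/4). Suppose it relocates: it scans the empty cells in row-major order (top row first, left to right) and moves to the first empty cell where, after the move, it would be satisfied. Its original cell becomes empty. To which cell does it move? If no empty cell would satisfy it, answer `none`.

Vacating (0,0). Empty cells in order:
  (0,1): 1/2 same-type → still unsatisfied.
  (0,3): 1/2 same-type → still unsatisfied.
  (1,2): 2/4 same-type → still unsatisfied.
  (2,3): 1/2 same-type → still unsatisfied.
  (3,3): 0/1 same-type → still unsatisfied.

none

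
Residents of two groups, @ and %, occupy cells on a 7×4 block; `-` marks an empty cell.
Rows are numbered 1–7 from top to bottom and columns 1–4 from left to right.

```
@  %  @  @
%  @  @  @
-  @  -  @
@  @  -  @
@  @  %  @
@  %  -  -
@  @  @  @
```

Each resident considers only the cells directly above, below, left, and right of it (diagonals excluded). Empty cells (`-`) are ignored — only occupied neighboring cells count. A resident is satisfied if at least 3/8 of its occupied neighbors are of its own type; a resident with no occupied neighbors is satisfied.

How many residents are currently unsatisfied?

5

Row 1: (1,1)@ 0/2 not · (1,2)% 0/3 not · (1,3)@ 2/3 satisfied · (1,4)@ 2/2 satisfied
Row 2: (2,1)% 0/2 not · (2,2)@ 2/4 satisfied · (2,3)@ 3/3 satisfied · (2,4)@ 3/3 satisfied
Row 3: (3,2)@ 2/2 satisfied · (3,4)@ 2/2 satisfied
Row 4: (4,1)@ 2/2 satisfied · (4,2)@ 3/3 satisfied · (4,4)@ 2/2 satisfied
Row 5: (5,1)@ 3/3 satisfied · (5,2)@ 2/4 satisfied · (5,3)% 0/2 not · (5,4)@ 1/2 satisfied
Row 6: (6,1)@ 2/3 satisfied · (6,2)% 0/3 not
Row 7: (7,1)@ 2/2 satisfied · (7,2)@ 2/3 satisfied · (7,3)@ 2/2 satisfied · (7,4)@ 1/1 satisfied
Unsatisfied: (1,1), (1,2), (2,1), (5,3), (6,2) — 5 in total.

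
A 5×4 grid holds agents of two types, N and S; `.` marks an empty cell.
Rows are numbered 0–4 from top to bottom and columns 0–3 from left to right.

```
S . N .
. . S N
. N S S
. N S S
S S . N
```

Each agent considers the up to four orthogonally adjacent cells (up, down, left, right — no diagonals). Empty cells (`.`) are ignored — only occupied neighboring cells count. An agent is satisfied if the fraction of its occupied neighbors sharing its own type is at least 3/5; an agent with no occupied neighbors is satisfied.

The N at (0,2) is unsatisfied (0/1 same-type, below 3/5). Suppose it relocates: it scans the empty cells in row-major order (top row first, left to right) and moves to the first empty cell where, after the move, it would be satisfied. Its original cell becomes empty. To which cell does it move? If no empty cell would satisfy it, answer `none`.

(0,3)

Vacating (0,2). Empty cells in order:
  (0,1): 0/1 same-type → still unsatisfied.
  (0,3): 1/1 same-type → satisfied — stop here.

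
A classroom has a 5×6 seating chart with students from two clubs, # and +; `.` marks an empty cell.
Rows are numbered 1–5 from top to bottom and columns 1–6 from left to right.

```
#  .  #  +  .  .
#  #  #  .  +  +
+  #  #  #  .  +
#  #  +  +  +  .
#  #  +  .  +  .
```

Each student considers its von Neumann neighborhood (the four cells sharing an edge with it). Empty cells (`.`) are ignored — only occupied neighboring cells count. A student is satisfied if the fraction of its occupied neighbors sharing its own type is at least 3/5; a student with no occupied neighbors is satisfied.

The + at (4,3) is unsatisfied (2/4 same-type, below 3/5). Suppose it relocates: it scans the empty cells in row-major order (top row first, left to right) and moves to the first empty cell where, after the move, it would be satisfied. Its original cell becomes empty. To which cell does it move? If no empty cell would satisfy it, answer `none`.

Vacating (4,3). Empty cells in order:
  (1,2): 0/3 same-type → still unsatisfied.
  (1,5): 2/2 same-type → satisfied — stop here.

(1,5)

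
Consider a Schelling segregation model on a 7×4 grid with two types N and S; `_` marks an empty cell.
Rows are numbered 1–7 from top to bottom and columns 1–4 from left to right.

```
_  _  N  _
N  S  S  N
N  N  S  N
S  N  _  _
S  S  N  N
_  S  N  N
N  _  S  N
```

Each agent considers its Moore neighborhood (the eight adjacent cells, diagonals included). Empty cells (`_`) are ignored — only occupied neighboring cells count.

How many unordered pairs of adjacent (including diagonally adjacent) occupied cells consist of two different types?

Scan each occupied cell's neighbors to the right and below (and the two forward diagonals) so each pair is counted once.
Row 1: N(1,3)–S(2,3)≠ N(1,3)–N(2,4)= N(1,3)–S(2,2)≠  → 2/3 unlike.
Row 2: N(2,1)–S(2,2)≠ N(2,1)–N(3,1)= N(2,1)–N(3,2)= S(2,2)–S(2,3)= S(2,2)–N(3,2)≠ S(2,2)–S(3,3)= S(2,2)–N(3,1)≠ S(2,3)–N(2,4)≠ S(2,3)–S(3,3)= S(2,3)–N(3,4)≠ S(2,3)–N(3,2)≠ N(2,4)–N(3,4)= N(2,4)–S(3,3)≠  → 7/13 unlike.
Row 3: N(3,1)–N(3,2)= N(3,1)–S(4,1)≠ N(3,1)–N(4,2)= N(3,2)–S(3,3)≠ N(3,2)–N(4,2)= N(3,2)–S(4,1)≠ S(3,3)–N(3,4)≠ S(3,3)–N(4,2)≠  → 5/8 unlike.
Row 4: S(4,1)–N(4,2)≠ S(4,1)–S(5,1)= S(4,1)–S(5,2)= N(4,2)–S(5,2)≠ N(4,2)–N(5,3)= N(4,2)–S(5,1)≠  → 3/6 unlike.
Row 5: S(5,1)–S(5,2)= S(5,1)–S(6,2)= S(5,2)–N(5,3)≠ S(5,2)–S(6,2)= S(5,2)–N(6,3)≠ N(5,3)–N(5,4)= N(5,3)–N(6,3)= N(5,3)–N(6,4)= N(5,3)–S(6,2)≠ N(5,4)–N(6,4)= N(5,4)–N(6,3)=  → 3/11 unlike.
Row 6: S(6,2)–N(6,3)≠ S(6,2)–S(7,3)= S(6,2)–N(7,1)≠ N(6,3)–N(6,4)= N(6,3)–S(7,3)≠ N(6,3)–N(7,4)= N(6,4)–N(7,4)= N(6,4)–S(7,3)≠  → 4/8 unlike.
Row 7: S(7,3)–N(7,4)≠  → 1/1 unlike.
Total adjacent occupied pairs: 50; unlike-type pairs: 25.

25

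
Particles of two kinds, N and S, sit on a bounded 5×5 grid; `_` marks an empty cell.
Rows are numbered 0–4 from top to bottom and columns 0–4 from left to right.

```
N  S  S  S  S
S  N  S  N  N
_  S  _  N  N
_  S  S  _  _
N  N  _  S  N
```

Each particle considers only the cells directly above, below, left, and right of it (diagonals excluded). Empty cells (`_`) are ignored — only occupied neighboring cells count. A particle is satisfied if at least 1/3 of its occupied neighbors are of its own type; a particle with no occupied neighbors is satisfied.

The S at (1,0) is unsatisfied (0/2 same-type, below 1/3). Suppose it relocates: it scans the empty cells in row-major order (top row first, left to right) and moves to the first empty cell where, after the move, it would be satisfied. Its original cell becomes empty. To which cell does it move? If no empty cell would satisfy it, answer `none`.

Vacating (1,0). Empty cells in order:
  (2,0): 1/1 same-type → satisfied — stop here.

(2,0)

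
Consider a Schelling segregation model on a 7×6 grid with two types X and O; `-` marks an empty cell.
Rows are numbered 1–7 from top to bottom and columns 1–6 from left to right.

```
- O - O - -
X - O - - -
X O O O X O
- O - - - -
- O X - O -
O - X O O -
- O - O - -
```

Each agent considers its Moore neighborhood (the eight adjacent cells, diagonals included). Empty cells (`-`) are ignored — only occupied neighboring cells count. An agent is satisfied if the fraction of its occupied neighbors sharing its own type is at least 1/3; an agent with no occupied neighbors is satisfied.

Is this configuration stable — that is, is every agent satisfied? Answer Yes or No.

No

Row 1: (1,2)O 1/2 ✓ · (1,4)O 1/1 ✓
Row 2: (2,1)X 1/3 ✓ · (2,3)O 5/5 ✓
Row 3: (3,1)X 1/3 ✓ · (3,2)O 3/5 ✓ · (3,3)O 4/4 ✓ · (3,4)O 2/3 ✓ · (3,5)X 0/2 ✗ · (3,6)O 0/1 ✗
Row 4: (4,2)O 3/5 ✓
Row 5: (5,2)O 2/4 ✓ · (5,3)X 1/4 ✗ · (5,5)O 2/2 ✓
Row 6: (6,1)O 2/2 ✓ · (6,3)X 1/5 ✗ · (6,4)O 3/5 ✓ · (6,5)O 3/3 ✓
Row 7: (7,2)O 1/2 ✓ · (7,4)O 2/3 ✓
For instance (3,5) has only 0/2 same-type neighbors, below 1/3.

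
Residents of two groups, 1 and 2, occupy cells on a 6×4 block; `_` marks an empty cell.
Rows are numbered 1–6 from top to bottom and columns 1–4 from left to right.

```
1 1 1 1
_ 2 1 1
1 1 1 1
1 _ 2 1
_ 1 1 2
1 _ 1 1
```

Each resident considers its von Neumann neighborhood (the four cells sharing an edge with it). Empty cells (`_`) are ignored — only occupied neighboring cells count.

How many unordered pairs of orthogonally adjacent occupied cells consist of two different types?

9

Scan each occupied cell's neighbors to the right and below so each pair is counted once.
From row 1: 1 unlike of 6 pairs (running 1/6).
From row 2: 2 unlike of 5 pairs (running 3/11).
From row 3: 1 unlike of 6 pairs (running 4/17).
From row 4: 3 unlike of 3 pairs (running 7/20).
From row 5: 2 unlike of 4 pairs (running 9/24).
From row 6: 0 unlike of 1 pairs (running 9/25).
Total adjacent occupied pairs: 25; unlike-type pairs: 9.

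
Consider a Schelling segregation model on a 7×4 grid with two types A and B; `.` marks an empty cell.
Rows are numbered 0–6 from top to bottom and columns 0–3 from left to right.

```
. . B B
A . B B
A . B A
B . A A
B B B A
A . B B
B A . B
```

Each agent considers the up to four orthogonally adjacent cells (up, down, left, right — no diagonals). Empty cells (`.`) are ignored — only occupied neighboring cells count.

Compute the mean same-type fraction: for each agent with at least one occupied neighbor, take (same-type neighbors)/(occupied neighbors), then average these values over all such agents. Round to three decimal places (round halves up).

0.611

(0,2)B 2/2
(0,3)B 2/2
(1,0)A 1/1
(1,2)B 3/3
(1,3)B 2/3
(2,0)A 1/2
(2,2)B 1/3
(2,3)A 1/3
(3,0)B 1/2
(3,2)A 1/3
(3,3)A 3/3
(4,0)B 2/3
(4,1)B 2/2
(4,2)B 2/4
(4,3)A 1/3
(5,0)A 0/2
(5,2)B 2/2
(5,3)B 2/3
(6,0)B 0/2
(6,1)A 0/1
(6,3)B 1/1
Sum over 21 agents: 2/2 + 2/2 + 1/1 + 3/3 + 2/3 + 1/2 + 1/3 + 1/3 + 1/2 + 1/3 + 3/3 + 2/3 + 2/2 + 2/4 + 1/3 + 0/2 + 2/2 + 2/3 + 0/2 + 0/1 + 1/1 = 77/6; mean = 77/6 ÷ 21 = 11/18 = 0.611111… → 0.611.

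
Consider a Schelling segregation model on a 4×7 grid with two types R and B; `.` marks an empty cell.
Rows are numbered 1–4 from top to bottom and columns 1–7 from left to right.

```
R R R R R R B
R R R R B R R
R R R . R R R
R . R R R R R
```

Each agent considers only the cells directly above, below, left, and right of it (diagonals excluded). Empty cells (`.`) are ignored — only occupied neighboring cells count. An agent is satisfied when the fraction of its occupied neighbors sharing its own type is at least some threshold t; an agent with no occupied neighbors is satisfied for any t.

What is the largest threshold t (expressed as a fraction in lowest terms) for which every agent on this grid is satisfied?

(1,1)R 2/2
(1,2)R 3/3
(1,3)R 3/3
(1,4)R 3/3
(1,5)R 2/3
(1,6)R 2/3
(1,7)B 0/2
(2,1)R 3/3
(2,2)R 4/4
(2,3)R 4/4
(2,4)R 2/3
(2,5)B 0/4
(2,6)R 3/4
(2,7)R 2/3
(3,1)R 3/3
(3,2)R 3/3
(3,3)R 3/3
(3,5)R 2/3
(3,6)R 4/4
(3,7)R 3/3
(4,1)R 1/1
(4,3)R 2/2
(4,4)R 2/2
(4,5)R 3/3
(4,6)R 3/3
(4,7)R 2/2
The smallest same-type fraction is 0/2 at (1,7), which reduces to 0/1. Any threshold above that leaves this agent unsatisfied.

0/1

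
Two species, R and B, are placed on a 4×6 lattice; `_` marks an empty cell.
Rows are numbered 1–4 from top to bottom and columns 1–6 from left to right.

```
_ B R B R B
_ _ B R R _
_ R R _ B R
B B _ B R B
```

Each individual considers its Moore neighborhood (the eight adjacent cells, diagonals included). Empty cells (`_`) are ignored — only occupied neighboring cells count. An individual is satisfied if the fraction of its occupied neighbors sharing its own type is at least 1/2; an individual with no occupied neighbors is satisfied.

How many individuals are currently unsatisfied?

(1,2)B 1/2 ok
(1,3)R 1/4 unhappy
(1,4)B 1/5 unhappy
(1,5)R 2/4 ok
(1,6)B 0/2 unhappy
(2,3)B 2/6 unhappy
(2,4)R 4/7 ok
(2,5)R 3/6 ok
(3,2)R 1/4 unhappy
(3,3)R 2/5 unhappy
(3,5)B 2/6 unhappy
(3,6)R 2/4 ok
(4,1)B 1/2 ok
(4,2)B 1/3 unhappy
(4,4)B 1/3 unhappy
(4,5)R 1/4 unhappy
(4,6)B 1/3 unhappy
Unsatisfied: (1,3), (1,4), (1,6), (2,3), (3,2), (3,3), (3,5), (4,2), (4,4), (4,5), (4,6) — 11 in total.

11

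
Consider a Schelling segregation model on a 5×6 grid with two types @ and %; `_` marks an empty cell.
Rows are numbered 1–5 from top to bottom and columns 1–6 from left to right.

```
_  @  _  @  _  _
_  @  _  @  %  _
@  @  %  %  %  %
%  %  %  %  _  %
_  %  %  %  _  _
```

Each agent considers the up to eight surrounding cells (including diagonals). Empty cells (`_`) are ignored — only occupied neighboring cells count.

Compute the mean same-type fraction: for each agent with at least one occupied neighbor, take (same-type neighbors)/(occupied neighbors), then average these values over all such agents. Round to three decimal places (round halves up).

Row 1: (1,2)@ 1/1 · (1,4)@ 1/2
Row 2: (2,2)@ 3/4 · (2,4)@ 1/5 · (2,5)% 3/5
Row 3: (3,1)@ 2/4 · (3,2)@ 2/6 · (3,3)% 4/7 · (3,4)% 5/6 · (3,5)% 5/6 · (3,6)% 3/3
Row 4: (4,1)% 2/4 · (4,2)% 5/7 · (4,3)% 7/8 · (4,4)% 6/6 · (4,6)% 2/2
Row 5: (5,2)% 4/4 · (5,3)% 5/5 · (5,4)% 3/3
Sum over 19 agents: 1/1 + 1/2 + 3/4 + 1/5 + 3/5 + 2/4 + 2/6 + 4/7 + 5/6 + 5/6 + 3/3 + 2/4 + 5/7 + 7/8 + 6/6 + 2/2 + 4/4 + 5/5 + 3/3 = 3979/280; mean = 3979/280 ÷ 19 = 3979/5320 = 0.747932… → 0.748.

0.748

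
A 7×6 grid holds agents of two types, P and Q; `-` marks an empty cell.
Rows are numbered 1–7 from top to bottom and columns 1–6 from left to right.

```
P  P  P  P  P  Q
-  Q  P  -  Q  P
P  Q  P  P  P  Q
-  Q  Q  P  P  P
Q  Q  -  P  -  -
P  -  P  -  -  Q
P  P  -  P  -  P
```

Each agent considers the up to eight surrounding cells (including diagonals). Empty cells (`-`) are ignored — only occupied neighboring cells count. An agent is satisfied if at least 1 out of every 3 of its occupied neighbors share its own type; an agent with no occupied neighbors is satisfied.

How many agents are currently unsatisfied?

Row 1: (1,1)P 1/2 ✓ · (1,2)P 3/4 ✓ · (1,3)P 3/4 ✓ · (1,4)P 3/4 ✓ · (1,5)P 2/4 ✓ · (1,6)Q 1/3 ✓
Row 2: (2,2)Q 1/7 ✗ · (2,3)P 5/7 ✓ · (2,5)Q 2/7 ✗ · (2,6)P 2/5 ✓
Row 3: (3,1)P 0/3 ✗ · (3,2)Q 3/6 ✓ · (3,3)P 3/7 ✓ · (3,4)P 5/7 ✓ · (3,5)P 5/7 ✓ · (3,6)Q 1/5 ✗
Row 4: (4,2)Q 4/6 ✓ · (4,3)Q 3/7 ✓ · (4,4)P 5/6 ✓ · (4,5)P 5/6 ✓ · (4,6)P 2/3 ✓
Row 5: (5,1)Q 2/3 ✓ · (5,2)Q 3/5 ✓ · (5,4)P 3/4 ✓
Row 6: (6,1)P 2/4 ✓ · (6,3)P 3/4 ✓ · (6,6)Q 0/1 ✗
Row 7: (7,1)P 2/2 ✓ · (7,2)P 3/3 ✓ · (7,4)P 1/1 ✓ · (7,6)P 0/1 ✗
Unsatisfied: (2,2), (2,5), (3,1), (3,6), (6,6), (7,6) — 6 in total.

6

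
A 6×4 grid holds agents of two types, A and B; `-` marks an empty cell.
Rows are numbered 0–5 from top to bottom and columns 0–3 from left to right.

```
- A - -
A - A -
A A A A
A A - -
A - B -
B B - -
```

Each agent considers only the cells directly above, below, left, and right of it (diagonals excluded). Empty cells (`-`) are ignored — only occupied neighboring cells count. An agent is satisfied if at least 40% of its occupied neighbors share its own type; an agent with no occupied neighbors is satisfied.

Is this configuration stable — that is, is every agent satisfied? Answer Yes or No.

(0,1)A 0/0 ok
(1,0)A 1/1 ok
(1,2)A 1/1 ok
(2,0)A 3/3 ok
(2,1)A 3/3 ok
(2,2)A 3/3 ok
(2,3)A 1/1 ok
(3,0)A 3/3 ok
(3,1)A 2/2 ok
(4,0)A 1/2 ok
(4,2)B 0/0 ok
(5,0)B 1/2 ok
(5,1)B 1/1 ok
All meet the threshold, so the configuration is stable.

Yes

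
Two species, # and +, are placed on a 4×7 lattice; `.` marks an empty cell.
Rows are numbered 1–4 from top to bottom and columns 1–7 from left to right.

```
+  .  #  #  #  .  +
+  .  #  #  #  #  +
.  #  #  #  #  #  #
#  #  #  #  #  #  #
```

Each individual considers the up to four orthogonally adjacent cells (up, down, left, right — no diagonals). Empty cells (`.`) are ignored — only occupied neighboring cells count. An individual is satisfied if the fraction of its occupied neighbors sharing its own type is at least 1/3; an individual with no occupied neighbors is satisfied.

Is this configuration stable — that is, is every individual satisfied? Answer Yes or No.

Yes

Row 1: (1,1)+ 1/1 satisfied · (1,3)# 2/2 satisfied · (1,4)# 3/3 satisfied · (1,5)# 2/2 satisfied · (1,7)+ 1/1 satisfied
Row 2: (2,1)+ 1/1 satisfied · (2,3)# 3/3 satisfied · (2,4)# 4/4 satisfied · (2,5)# 4/4 satisfied · (2,6)# 2/3 satisfied · (2,7)+ 1/3 satisfied
Row 3: (3,2)# 2/2 satisfied · (3,3)# 4/4 satisfied · (3,4)# 4/4 satisfied · (3,5)# 4/4 satisfied · (3,6)# 4/4 satisfied · (3,7)# 2/3 satisfied
Row 4: (4,1)# 1/1 satisfied · (4,2)# 3/3 satisfied · (4,3)# 3/3 satisfied · (4,4)# 3/3 satisfied · (4,5)# 3/3 satisfied · (4,6)# 3/3 satisfied · (4,7)# 2/2 satisfied
All meet the threshold, so the configuration is stable.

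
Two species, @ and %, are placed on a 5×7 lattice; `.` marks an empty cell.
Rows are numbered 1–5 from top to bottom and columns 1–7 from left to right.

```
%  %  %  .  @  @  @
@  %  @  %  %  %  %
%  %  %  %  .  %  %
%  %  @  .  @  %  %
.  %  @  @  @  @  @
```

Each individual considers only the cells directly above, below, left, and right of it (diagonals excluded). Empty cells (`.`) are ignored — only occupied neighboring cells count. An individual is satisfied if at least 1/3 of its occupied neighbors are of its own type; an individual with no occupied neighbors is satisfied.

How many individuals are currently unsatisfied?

2

Row 1: (1,1)% 1/2 ✓ · (1,2)% 3/3 ✓ · (1,3)% 1/2 ✓ · (1,5)@ 1/2 ✓ · (1,6)@ 2/3 ✓ · (1,7)@ 1/2 ✓
Row 2: (2,1)@ 0/3 ✗ · (2,2)% 2/4 ✓ · (2,3)@ 0/4 ✗ · (2,4)% 2/3 ✓ · (2,5)% 2/3 ✓ · (2,6)% 3/4 ✓ · (2,7)% 2/3 ✓
Row 3: (3,1)% 2/3 ✓ · (3,2)% 4/4 ✓ · (3,3)% 2/4 ✓ · (3,4)% 2/2 ✓ · (3,6)% 3/3 ✓ · (3,7)% 3/3 ✓
Row 4: (4,1)% 2/2 ✓ · (4,2)% 3/4 ✓ · (4,3)@ 1/3 ✓ · (4,5)@ 1/2 ✓ · (4,6)% 2/4 ✓ · (4,7)% 2/3 ✓
Row 5: (5,2)% 1/2 ✓ · (5,3)@ 2/3 ✓ · (5,4)@ 2/2 ✓ · (5,5)@ 3/3 ✓ · (5,6)@ 2/3 ✓ · (5,7)@ 1/2 ✓
Unsatisfied: (2,1), (2,3) — 2 in total.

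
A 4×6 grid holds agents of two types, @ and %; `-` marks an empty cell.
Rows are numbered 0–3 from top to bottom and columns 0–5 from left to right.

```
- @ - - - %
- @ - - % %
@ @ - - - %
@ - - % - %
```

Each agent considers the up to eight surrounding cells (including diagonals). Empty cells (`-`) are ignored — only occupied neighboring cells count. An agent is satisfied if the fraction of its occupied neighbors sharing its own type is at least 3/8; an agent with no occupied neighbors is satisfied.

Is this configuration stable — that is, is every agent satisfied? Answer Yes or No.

Yes

(0,1)@ 1/1 ok
(0,5)% 2/2 ok
(1,1)@ 3/3 ok
(1,4)% 3/3 ok
(1,5)% 3/3 ok
(2,0)@ 3/3 ok
(2,1)@ 3/3 ok
(2,5)% 3/3 ok
(3,0)@ 2/2 ok
(3,3)% 0/0 ok
(3,5)% 1/1 ok
All meet the threshold, so the configuration is stable.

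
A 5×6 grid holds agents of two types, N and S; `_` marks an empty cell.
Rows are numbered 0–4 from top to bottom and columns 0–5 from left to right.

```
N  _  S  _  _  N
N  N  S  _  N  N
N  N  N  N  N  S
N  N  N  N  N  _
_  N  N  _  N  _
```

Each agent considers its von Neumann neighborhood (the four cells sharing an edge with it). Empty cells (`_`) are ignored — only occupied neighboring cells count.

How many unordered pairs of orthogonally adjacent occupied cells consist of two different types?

4

Scan each occupied cell's neighbors to the right and below so each pair is counted once.
From row 0: 0 unlike of 3 pairs (running 0/3).
From row 1: 3 unlike of 8 pairs (running 3/11).
From row 2: 1 unlike of 10 pairs (running 4/21).
From row 3: 0 unlike of 7 pairs (running 4/28).
From row 4: 0 unlike of 1 pairs (running 4/29).
Total adjacent occupied pairs: 29; unlike-type pairs: 4.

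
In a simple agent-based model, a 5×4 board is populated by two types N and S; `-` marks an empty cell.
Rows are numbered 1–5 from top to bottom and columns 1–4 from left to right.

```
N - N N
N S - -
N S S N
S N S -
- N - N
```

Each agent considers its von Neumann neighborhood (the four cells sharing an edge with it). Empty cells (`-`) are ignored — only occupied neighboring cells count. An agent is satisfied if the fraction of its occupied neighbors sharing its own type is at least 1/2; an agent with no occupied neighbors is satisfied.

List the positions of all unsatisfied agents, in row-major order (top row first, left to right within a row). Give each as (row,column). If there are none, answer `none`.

Row 1: (1,1)N 1/1 satisfied · (1,3)N 1/1 satisfied · (1,4)N 1/1 satisfied
Row 2: (2,1)N 2/3 satisfied · (2,2)S 1/2 satisfied
Row 3: (3,1)N 1/3 not · (3,2)S 2/4 satisfied · (3,3)S 2/3 satisfied · (3,4)N 0/1 not
Row 4: (4,1)S 0/2 not · (4,2)N 1/4 not · (4,3)S 1/2 satisfied
Row 5: (5,2)N 1/1 satisfied · (5,4)N 0/0 satisfied

(3,1), (3,4), (4,1), (4,2)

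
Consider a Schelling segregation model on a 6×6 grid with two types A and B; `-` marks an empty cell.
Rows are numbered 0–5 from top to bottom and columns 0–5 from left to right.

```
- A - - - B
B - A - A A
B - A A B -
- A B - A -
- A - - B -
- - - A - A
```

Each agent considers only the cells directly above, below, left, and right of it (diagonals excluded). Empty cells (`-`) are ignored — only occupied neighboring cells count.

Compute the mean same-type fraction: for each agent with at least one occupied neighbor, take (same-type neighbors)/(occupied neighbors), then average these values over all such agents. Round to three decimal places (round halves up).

(0,1)A — no occupied neighbors
(0,5)B 0/1
(1,0)B 1/1
(1,2)A 1/1
(1,4)A 1/2
(1,5)A 1/2
(2,0)B 1/1
(2,2)A 2/3
(2,3)A 1/2
(2,4)B 0/3
(3,1)A 1/2
(3,2)B 0/2
(3,4)A 0/2
(4,1)A 1/1
(4,4)B 0/1
(5,3)A — no occupied neighbors
(5,5)A — no occupied neighbors
Sum over 14 agents: 0/1 + 1/1 + 1/1 + 1/2 + 1/2 + 1/1 + 2/3 + 1/2 + 0/3 + 1/2 + 0/2 + 0/2 + 1/1 + 0/1 = 20/3; mean = 20/3 ÷ 14 = 10/21 = 0.476190… → 0.476.

0.476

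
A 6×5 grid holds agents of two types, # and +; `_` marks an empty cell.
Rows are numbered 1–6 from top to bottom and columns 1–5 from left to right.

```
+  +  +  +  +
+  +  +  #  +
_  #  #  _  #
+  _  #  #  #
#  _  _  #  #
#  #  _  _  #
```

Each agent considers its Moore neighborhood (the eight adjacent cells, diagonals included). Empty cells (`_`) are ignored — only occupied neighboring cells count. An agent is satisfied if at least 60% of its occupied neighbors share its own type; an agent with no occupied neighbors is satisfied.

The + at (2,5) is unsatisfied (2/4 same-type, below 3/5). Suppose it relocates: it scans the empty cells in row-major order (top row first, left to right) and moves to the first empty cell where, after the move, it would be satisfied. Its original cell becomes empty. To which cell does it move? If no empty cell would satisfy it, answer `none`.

(3,1)

Vacating (2,5). Empty cells in order:
  (3,1): 3/4 same-type → satisfied — stop here.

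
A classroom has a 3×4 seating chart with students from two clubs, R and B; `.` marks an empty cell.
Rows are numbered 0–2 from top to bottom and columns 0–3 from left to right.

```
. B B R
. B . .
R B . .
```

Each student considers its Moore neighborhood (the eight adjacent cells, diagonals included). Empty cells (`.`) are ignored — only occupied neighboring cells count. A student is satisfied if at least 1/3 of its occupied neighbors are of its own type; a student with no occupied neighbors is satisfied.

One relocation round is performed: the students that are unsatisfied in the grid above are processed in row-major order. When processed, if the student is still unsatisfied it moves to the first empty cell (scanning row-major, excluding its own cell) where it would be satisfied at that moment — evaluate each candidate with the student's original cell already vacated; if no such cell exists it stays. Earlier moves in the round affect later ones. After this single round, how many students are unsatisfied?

Initially unsatisfied (in order): (0,3), (2,0).
  (0,3) → (2,3).
  (2,0) → (1,3).
Resulting grid:
. B B .
. B . R
. B . R
All satisfied now.

0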